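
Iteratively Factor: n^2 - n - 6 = (n - 3)*(n + 2)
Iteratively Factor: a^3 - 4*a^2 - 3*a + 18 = (a + 2)*(a^2 - 6*a + 9) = (a - 3)*(a + 2)*(a - 3)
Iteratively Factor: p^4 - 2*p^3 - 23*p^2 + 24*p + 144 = (p - 4)*(p^3 + 2*p^2 - 15*p - 36) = (p - 4)*(p + 3)*(p^2 - p - 12) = (p - 4)*(p + 3)^2*(p - 4)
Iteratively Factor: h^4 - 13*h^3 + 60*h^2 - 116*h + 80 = (h - 4)*(h^3 - 9*h^2 + 24*h - 20) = (h - 4)*(h - 2)*(h^2 - 7*h + 10) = (h - 4)*(h - 2)^2*(h - 5)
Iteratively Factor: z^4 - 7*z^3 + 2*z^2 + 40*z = (z)*(z^3 - 7*z^2 + 2*z + 40) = z*(z + 2)*(z^2 - 9*z + 20) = z*(z - 4)*(z + 2)*(z - 5)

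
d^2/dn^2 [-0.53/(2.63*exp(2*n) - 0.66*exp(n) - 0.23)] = (0.53*(5.26*exp(n) - 0.66)*(10.52*exp(n) - 1.32)*exp(n) + (5.5756*exp(n) - 0.3498)*(-2.63*exp(2*n) + 0.66*exp(n) + 0.23))*exp(n)/(-2.63*exp(2*n) + 0.66*exp(n) + 0.23)^3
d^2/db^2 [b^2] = 2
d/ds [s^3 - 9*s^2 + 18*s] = 3*s^2 - 18*s + 18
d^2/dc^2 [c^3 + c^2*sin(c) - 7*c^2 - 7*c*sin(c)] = -c^2*sin(c) + 7*c*sin(c) + 4*c*cos(c) + 6*c + 2*sin(c) - 14*cos(c) - 14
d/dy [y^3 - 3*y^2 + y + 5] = 3*y^2 - 6*y + 1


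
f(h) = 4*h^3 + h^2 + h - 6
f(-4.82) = -435.51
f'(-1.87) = 39.22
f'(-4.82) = 270.15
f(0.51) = -4.70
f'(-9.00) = 955.00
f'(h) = 12*h^2 + 2*h + 1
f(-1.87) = -30.53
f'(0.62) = 6.85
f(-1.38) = -15.99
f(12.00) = 7062.00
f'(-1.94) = 42.28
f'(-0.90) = 8.92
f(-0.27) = -6.28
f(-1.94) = -33.38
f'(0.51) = 5.14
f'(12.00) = 1753.00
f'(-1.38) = 21.09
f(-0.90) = -9.01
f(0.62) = -4.04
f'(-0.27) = 1.33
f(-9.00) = -2850.00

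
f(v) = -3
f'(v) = 0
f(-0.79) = -3.00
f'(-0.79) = 0.00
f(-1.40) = -3.00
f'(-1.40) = 0.00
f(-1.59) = -3.00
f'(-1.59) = 0.00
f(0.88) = -3.00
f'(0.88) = 0.00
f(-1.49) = -3.00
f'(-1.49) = 0.00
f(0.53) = -3.00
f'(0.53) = 0.00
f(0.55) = -3.00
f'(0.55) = 0.00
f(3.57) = -3.00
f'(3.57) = 0.00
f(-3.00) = -3.00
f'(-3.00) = 0.00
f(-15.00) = -3.00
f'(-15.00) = 0.00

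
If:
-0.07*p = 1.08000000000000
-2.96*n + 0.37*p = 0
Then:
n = -1.93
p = -15.43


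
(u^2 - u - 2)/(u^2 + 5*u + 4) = (u - 2)/(u + 4)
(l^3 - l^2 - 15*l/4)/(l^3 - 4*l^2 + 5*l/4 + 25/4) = l*(2*l + 3)/(2*l^2 - 3*l - 5)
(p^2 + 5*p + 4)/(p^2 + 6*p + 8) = (p + 1)/(p + 2)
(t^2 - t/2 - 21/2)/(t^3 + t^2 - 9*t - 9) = (t - 7/2)/(t^2 - 2*t - 3)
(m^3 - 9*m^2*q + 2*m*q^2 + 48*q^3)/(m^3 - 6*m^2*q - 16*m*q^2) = (m - 3*q)/m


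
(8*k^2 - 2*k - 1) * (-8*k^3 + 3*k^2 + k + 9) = -64*k^5 + 40*k^4 + 10*k^3 + 67*k^2 - 19*k - 9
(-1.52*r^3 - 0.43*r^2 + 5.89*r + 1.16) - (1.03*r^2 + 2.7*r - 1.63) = -1.52*r^3 - 1.46*r^2 + 3.19*r + 2.79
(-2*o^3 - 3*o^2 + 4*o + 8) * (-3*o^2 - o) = 6*o^5 + 11*o^4 - 9*o^3 - 28*o^2 - 8*o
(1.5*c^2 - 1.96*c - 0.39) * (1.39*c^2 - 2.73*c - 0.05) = 2.085*c^4 - 6.8194*c^3 + 4.7337*c^2 + 1.1627*c + 0.0195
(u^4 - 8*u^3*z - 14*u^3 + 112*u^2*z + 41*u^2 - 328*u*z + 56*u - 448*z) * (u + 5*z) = u^5 - 3*u^4*z - 14*u^4 - 40*u^3*z^2 + 42*u^3*z + 41*u^3 + 560*u^2*z^2 - 123*u^2*z + 56*u^2 - 1640*u*z^2 - 168*u*z - 2240*z^2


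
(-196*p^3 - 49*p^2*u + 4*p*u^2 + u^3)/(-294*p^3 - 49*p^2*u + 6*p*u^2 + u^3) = (4*p + u)/(6*p + u)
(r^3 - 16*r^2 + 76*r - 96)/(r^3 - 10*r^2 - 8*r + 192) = (r - 2)/(r + 4)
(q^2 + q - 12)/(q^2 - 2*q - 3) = (q + 4)/(q + 1)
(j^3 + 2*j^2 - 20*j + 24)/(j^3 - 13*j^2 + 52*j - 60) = (j^2 + 4*j - 12)/(j^2 - 11*j + 30)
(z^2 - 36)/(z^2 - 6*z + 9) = (z^2 - 36)/(z^2 - 6*z + 9)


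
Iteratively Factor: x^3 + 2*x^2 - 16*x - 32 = (x - 4)*(x^2 + 6*x + 8) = (x - 4)*(x + 4)*(x + 2)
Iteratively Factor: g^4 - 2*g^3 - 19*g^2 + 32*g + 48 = (g + 4)*(g^3 - 6*g^2 + 5*g + 12) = (g + 1)*(g + 4)*(g^2 - 7*g + 12) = (g - 4)*(g + 1)*(g + 4)*(g - 3)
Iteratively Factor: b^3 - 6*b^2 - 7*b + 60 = (b - 4)*(b^2 - 2*b - 15) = (b - 5)*(b - 4)*(b + 3)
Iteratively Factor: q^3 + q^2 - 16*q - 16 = (q + 4)*(q^2 - 3*q - 4) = (q - 4)*(q + 4)*(q + 1)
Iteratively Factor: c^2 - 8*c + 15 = (c - 3)*(c - 5)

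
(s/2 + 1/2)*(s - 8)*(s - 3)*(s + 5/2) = s^4/2 - 15*s^3/4 - 6*s^2 + 113*s/4 + 30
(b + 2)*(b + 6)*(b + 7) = b^3 + 15*b^2 + 68*b + 84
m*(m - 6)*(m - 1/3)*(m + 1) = m^4 - 16*m^3/3 - 13*m^2/3 + 2*m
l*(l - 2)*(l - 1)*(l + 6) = l^4 + 3*l^3 - 16*l^2 + 12*l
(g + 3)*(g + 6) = g^2 + 9*g + 18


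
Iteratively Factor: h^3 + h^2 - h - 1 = (h + 1)*(h^2 - 1) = (h + 1)^2*(h - 1)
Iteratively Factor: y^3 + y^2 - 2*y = (y + 2)*(y^2 - y) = y*(y + 2)*(y - 1)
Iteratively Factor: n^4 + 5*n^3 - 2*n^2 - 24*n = (n - 2)*(n^3 + 7*n^2 + 12*n) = n*(n - 2)*(n^2 + 7*n + 12) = n*(n - 2)*(n + 4)*(n + 3)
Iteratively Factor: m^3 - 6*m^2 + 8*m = (m)*(m^2 - 6*m + 8) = m*(m - 4)*(m - 2)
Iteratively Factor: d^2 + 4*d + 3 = (d + 3)*(d + 1)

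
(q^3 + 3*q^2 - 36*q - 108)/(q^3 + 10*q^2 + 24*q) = (q^2 - 3*q - 18)/(q*(q + 4))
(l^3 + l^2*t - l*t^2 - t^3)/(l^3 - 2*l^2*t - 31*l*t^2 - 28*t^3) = (-l^2 + t^2)/(-l^2 + 3*l*t + 28*t^2)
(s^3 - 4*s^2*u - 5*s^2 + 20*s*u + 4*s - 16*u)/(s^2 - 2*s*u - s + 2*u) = (s^2 - 4*s*u - 4*s + 16*u)/(s - 2*u)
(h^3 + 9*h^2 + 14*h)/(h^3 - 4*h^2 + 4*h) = (h^2 + 9*h + 14)/(h^2 - 4*h + 4)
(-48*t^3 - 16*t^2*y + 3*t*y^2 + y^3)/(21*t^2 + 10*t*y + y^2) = (-16*t^2 + y^2)/(7*t + y)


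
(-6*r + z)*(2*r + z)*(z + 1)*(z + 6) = -12*r^2*z^2 - 84*r^2*z - 72*r^2 - 4*r*z^3 - 28*r*z^2 - 24*r*z + z^4 + 7*z^3 + 6*z^2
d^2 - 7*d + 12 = (d - 4)*(d - 3)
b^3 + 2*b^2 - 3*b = b*(b - 1)*(b + 3)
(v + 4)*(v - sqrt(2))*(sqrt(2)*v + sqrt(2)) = sqrt(2)*v^3 - 2*v^2 + 5*sqrt(2)*v^2 - 10*v + 4*sqrt(2)*v - 8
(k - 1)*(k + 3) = k^2 + 2*k - 3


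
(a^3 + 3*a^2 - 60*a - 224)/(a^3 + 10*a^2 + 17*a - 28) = (a - 8)/(a - 1)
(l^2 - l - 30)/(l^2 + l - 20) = (l - 6)/(l - 4)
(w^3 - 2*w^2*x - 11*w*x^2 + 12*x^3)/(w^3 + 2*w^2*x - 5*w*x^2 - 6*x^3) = (-w^2 + 5*w*x - 4*x^2)/(-w^2 + w*x + 2*x^2)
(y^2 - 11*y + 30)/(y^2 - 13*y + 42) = (y - 5)/(y - 7)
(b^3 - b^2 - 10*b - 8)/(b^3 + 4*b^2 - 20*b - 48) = (b + 1)/(b + 6)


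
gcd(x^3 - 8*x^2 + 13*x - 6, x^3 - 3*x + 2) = x^2 - 2*x + 1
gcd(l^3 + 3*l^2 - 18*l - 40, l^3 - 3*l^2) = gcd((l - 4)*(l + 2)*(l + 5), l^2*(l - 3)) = 1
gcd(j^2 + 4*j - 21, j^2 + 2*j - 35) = j + 7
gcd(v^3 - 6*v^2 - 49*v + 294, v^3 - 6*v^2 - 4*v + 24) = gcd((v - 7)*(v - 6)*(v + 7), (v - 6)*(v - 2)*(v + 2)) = v - 6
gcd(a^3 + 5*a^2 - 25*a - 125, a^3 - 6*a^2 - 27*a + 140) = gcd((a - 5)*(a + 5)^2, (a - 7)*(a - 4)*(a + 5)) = a + 5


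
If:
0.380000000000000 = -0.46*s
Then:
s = -0.83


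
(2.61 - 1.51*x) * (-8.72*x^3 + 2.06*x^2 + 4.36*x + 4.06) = 13.1672*x^4 - 25.8698*x^3 - 1.207*x^2 + 5.249*x + 10.5966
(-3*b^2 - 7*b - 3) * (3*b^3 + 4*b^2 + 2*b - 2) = -9*b^5 - 33*b^4 - 43*b^3 - 20*b^2 + 8*b + 6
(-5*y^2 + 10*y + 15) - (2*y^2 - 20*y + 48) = -7*y^2 + 30*y - 33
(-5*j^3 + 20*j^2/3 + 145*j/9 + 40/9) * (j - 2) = -5*j^4 + 50*j^3/3 + 25*j^2/9 - 250*j/9 - 80/9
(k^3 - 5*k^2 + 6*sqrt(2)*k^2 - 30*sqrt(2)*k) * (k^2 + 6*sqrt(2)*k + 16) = k^5 - 5*k^4 + 12*sqrt(2)*k^4 - 60*sqrt(2)*k^3 + 88*k^3 - 440*k^2 + 96*sqrt(2)*k^2 - 480*sqrt(2)*k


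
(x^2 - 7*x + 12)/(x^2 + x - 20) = (x - 3)/(x + 5)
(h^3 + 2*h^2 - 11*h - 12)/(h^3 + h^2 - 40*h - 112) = (h^2 - 2*h - 3)/(h^2 - 3*h - 28)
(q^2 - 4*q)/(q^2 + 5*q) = (q - 4)/(q + 5)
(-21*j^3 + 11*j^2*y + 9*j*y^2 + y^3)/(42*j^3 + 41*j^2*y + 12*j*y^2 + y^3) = (-j + y)/(2*j + y)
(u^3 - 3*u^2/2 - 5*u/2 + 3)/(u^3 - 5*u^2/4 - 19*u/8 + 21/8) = 4*(u - 2)/(4*u - 7)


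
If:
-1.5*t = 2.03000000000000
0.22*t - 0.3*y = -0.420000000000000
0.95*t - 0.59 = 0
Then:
No Solution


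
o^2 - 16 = (o - 4)*(o + 4)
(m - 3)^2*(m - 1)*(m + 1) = m^4 - 6*m^3 + 8*m^2 + 6*m - 9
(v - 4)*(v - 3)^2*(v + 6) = v^4 - 4*v^3 - 27*v^2 + 162*v - 216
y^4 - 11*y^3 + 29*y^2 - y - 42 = (y - 7)*(y - 3)*(y - 2)*(y + 1)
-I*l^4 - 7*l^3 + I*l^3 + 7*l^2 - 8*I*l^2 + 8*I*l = l*(l - 8*I)*(l + I)*(-I*l + I)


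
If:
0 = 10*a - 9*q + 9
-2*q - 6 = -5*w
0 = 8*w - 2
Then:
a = -243/80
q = -19/8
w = 1/4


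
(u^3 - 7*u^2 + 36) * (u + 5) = u^4 - 2*u^3 - 35*u^2 + 36*u + 180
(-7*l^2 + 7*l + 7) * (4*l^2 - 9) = -28*l^4 + 28*l^3 + 91*l^2 - 63*l - 63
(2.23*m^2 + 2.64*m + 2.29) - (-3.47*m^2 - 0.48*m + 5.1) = 5.7*m^2 + 3.12*m - 2.81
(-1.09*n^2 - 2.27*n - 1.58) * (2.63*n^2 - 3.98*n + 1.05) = -2.8667*n^4 - 1.6319*n^3 + 3.7347*n^2 + 3.9049*n - 1.659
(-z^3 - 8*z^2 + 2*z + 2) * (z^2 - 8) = -z^5 - 8*z^4 + 10*z^3 + 66*z^2 - 16*z - 16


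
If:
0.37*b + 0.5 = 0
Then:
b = -1.35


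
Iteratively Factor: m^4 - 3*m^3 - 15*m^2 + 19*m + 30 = (m + 1)*(m^3 - 4*m^2 - 11*m + 30) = (m - 2)*(m + 1)*(m^2 - 2*m - 15) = (m - 2)*(m + 1)*(m + 3)*(m - 5)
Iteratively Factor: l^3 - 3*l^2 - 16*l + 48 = (l + 4)*(l^2 - 7*l + 12) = (l - 3)*(l + 4)*(l - 4)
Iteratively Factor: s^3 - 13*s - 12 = (s + 1)*(s^2 - s - 12) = (s + 1)*(s + 3)*(s - 4)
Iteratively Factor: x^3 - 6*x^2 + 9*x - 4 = (x - 1)*(x^2 - 5*x + 4) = (x - 1)^2*(x - 4)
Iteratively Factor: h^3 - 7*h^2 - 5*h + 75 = (h - 5)*(h^2 - 2*h - 15) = (h - 5)^2*(h + 3)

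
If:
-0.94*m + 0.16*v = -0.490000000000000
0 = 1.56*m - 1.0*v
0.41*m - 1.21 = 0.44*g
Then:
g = -2.09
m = 0.71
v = 1.11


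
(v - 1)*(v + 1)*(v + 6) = v^3 + 6*v^2 - v - 6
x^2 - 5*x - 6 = (x - 6)*(x + 1)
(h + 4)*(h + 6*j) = h^2 + 6*h*j + 4*h + 24*j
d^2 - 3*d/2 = d*(d - 3/2)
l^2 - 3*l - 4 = (l - 4)*(l + 1)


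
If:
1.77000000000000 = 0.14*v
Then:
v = 12.64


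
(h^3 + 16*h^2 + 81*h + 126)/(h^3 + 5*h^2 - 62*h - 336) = (h + 3)/(h - 8)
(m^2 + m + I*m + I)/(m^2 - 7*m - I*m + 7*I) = (m^2 + m + I*m + I)/(m^2 - 7*m - I*m + 7*I)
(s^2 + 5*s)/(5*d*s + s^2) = (s + 5)/(5*d + s)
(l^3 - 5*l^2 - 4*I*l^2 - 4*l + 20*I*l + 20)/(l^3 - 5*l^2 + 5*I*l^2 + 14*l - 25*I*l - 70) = (l - 2*I)/(l + 7*I)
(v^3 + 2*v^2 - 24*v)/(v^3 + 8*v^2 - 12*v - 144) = v/(v + 6)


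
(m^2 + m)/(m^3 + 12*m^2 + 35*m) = (m + 1)/(m^2 + 12*m + 35)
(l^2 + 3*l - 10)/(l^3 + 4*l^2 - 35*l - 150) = (l - 2)/(l^2 - l - 30)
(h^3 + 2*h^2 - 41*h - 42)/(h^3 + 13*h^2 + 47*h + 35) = (h - 6)/(h + 5)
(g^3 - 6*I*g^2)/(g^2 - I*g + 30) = g^2/(g + 5*I)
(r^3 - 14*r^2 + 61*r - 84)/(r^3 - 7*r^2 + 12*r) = (r - 7)/r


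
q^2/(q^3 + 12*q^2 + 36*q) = q/(q^2 + 12*q + 36)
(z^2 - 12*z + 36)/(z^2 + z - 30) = (z^2 - 12*z + 36)/(z^2 + z - 30)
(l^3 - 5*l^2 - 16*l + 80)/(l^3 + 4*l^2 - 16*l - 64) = (l - 5)/(l + 4)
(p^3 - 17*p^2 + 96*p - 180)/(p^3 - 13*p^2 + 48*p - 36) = (p - 5)/(p - 1)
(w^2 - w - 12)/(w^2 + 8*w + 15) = (w - 4)/(w + 5)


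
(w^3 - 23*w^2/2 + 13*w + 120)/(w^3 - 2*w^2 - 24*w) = (w^2 - 11*w/2 - 20)/(w*(w + 4))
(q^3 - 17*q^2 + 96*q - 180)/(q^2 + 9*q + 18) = (q^3 - 17*q^2 + 96*q - 180)/(q^2 + 9*q + 18)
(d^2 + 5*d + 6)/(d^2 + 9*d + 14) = (d + 3)/(d + 7)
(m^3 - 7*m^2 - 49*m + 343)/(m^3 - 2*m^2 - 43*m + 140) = (m^2 - 14*m + 49)/(m^2 - 9*m + 20)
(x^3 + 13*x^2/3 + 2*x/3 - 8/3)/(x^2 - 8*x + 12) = (3*x^3 + 13*x^2 + 2*x - 8)/(3*(x^2 - 8*x + 12))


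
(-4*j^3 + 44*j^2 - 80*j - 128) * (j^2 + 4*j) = -4*j^5 + 28*j^4 + 96*j^3 - 448*j^2 - 512*j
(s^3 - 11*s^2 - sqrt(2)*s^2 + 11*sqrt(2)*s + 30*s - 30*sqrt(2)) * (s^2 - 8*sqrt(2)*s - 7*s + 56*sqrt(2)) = s^5 - 18*s^4 - 9*sqrt(2)*s^4 + 123*s^3 + 162*sqrt(2)*s^3 - 963*sqrt(2)*s^2 - 498*s^2 + 1712*s + 1890*sqrt(2)*s - 3360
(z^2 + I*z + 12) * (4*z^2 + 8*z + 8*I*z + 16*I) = 4*z^4 + 8*z^3 + 12*I*z^3 + 40*z^2 + 24*I*z^2 + 80*z + 96*I*z + 192*I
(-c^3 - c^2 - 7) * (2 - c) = c^4 - c^3 - 2*c^2 + 7*c - 14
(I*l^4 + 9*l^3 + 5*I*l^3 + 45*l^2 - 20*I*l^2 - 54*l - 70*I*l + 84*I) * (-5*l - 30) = -5*I*l^5 - 45*l^4 - 55*I*l^4 - 495*l^3 - 50*I*l^3 - 1080*l^2 + 950*I*l^2 + 1620*l + 1680*I*l - 2520*I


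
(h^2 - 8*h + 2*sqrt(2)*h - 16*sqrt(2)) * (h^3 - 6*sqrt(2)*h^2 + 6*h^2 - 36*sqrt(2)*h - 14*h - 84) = h^5 - 4*sqrt(2)*h^4 - 2*h^4 - 86*h^3 + 8*sqrt(2)*h^3 + 76*h^2 + 164*sqrt(2)*h^2 + 56*sqrt(2)*h + 1824*h + 1344*sqrt(2)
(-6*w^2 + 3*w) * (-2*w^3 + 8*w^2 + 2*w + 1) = 12*w^5 - 54*w^4 + 12*w^3 + 3*w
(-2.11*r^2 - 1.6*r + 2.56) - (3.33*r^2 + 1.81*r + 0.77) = -5.44*r^2 - 3.41*r + 1.79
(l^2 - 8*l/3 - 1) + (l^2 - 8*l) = 2*l^2 - 32*l/3 - 1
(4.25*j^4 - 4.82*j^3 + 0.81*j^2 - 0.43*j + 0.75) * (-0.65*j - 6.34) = -2.7625*j^5 - 23.812*j^4 + 30.0323*j^3 - 4.8559*j^2 + 2.2387*j - 4.755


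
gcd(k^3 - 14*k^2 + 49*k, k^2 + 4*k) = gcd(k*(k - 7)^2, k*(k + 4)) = k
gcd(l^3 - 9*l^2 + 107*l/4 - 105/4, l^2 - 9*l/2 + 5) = l - 5/2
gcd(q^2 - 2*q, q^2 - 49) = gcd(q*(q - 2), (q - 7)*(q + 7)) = 1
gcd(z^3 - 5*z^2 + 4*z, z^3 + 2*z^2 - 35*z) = z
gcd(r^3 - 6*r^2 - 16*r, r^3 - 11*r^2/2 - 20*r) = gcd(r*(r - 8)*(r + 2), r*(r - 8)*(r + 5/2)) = r^2 - 8*r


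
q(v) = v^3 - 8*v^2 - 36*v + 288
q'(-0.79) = -21.49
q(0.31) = 276.10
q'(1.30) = -51.73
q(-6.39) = -69.53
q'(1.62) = -54.05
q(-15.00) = -4347.00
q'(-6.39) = 188.74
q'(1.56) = -53.66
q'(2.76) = -57.31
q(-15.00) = -4347.00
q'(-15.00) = 879.00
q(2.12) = 185.25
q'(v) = 3*v^2 - 16*v - 36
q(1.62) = 212.94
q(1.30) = 229.88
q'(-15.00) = 879.00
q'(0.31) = -40.67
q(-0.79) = 310.95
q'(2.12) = -56.44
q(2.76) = 148.72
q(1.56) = 216.17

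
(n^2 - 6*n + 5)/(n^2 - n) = (n - 5)/n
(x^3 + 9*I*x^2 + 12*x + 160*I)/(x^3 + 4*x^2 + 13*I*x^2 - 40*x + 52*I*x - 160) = (x - 4*I)/(x + 4)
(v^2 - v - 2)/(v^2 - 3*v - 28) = (-v^2 + v + 2)/(-v^2 + 3*v + 28)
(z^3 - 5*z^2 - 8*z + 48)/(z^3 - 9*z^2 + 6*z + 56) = (z^2 - z - 12)/(z^2 - 5*z - 14)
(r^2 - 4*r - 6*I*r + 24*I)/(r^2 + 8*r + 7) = (r^2 - 4*r - 6*I*r + 24*I)/(r^2 + 8*r + 7)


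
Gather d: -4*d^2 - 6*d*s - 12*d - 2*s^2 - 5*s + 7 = -4*d^2 + d*(-6*s - 12) - 2*s^2 - 5*s + 7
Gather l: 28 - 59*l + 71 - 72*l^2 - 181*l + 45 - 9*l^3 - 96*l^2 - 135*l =-9*l^3 - 168*l^2 - 375*l + 144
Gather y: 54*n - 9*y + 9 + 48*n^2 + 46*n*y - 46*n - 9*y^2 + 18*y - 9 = 48*n^2 + 8*n - 9*y^2 + y*(46*n + 9)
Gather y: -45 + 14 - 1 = -32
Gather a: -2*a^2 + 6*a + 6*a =-2*a^2 + 12*a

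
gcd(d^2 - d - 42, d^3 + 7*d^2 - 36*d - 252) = d + 6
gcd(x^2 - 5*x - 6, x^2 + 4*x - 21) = 1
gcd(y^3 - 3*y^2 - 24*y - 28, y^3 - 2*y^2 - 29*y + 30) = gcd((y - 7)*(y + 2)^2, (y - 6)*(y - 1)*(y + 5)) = 1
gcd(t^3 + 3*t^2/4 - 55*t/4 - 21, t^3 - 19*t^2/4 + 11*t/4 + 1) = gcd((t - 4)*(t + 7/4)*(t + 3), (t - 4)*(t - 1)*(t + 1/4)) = t - 4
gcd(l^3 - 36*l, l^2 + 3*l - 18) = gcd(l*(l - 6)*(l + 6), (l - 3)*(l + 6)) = l + 6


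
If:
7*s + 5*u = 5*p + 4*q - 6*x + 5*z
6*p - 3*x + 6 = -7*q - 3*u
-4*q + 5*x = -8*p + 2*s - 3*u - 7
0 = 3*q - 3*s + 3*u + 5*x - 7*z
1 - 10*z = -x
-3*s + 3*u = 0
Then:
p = -63466/73571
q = 5601/73571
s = -25210/73571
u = -25210/73571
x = 8069/73571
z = 8164/73571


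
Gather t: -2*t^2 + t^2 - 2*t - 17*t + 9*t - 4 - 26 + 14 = -t^2 - 10*t - 16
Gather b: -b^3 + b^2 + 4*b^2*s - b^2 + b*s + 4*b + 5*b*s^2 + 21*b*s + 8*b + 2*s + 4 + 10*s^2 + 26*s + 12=-b^3 + 4*b^2*s + b*(5*s^2 + 22*s + 12) + 10*s^2 + 28*s + 16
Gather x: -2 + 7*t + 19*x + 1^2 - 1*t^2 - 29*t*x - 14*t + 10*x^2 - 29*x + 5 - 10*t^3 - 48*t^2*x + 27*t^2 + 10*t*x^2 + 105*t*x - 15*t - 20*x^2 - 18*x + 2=-10*t^3 + 26*t^2 - 22*t + x^2*(10*t - 10) + x*(-48*t^2 + 76*t - 28) + 6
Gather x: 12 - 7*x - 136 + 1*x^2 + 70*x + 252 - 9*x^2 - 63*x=128 - 8*x^2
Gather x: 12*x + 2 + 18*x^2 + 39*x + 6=18*x^2 + 51*x + 8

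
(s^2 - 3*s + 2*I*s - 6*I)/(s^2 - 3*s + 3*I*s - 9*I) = (s + 2*I)/(s + 3*I)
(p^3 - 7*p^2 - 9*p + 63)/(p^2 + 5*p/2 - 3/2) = 2*(p^2 - 10*p + 21)/(2*p - 1)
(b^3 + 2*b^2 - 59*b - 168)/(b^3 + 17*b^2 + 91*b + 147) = (b - 8)/(b + 7)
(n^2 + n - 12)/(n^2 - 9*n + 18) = (n + 4)/(n - 6)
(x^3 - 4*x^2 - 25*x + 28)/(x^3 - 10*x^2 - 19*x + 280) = (x^2 + 3*x - 4)/(x^2 - 3*x - 40)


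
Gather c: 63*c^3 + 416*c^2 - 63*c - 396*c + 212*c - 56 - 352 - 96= 63*c^3 + 416*c^2 - 247*c - 504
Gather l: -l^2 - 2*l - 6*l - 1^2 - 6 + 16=-l^2 - 8*l + 9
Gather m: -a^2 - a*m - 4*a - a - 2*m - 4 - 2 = -a^2 - 5*a + m*(-a - 2) - 6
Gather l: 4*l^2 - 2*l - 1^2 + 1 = 4*l^2 - 2*l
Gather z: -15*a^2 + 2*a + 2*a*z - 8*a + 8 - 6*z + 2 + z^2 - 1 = -15*a^2 - 6*a + z^2 + z*(2*a - 6) + 9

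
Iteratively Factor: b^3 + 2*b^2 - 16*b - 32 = (b + 2)*(b^2 - 16) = (b + 2)*(b + 4)*(b - 4)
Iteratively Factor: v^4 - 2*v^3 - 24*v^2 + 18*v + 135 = (v - 3)*(v^3 + v^2 - 21*v - 45) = (v - 3)*(v + 3)*(v^2 - 2*v - 15) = (v - 3)*(v + 3)^2*(v - 5)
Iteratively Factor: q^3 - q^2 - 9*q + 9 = (q - 3)*(q^2 + 2*q - 3) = (q - 3)*(q + 3)*(q - 1)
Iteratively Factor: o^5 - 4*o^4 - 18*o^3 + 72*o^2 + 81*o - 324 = (o + 3)*(o^4 - 7*o^3 + 3*o^2 + 63*o - 108) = (o - 3)*(o + 3)*(o^3 - 4*o^2 - 9*o + 36) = (o - 3)*(o + 3)^2*(o^2 - 7*o + 12) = (o - 3)^2*(o + 3)^2*(o - 4)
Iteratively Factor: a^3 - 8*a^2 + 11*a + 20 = (a + 1)*(a^2 - 9*a + 20) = (a - 4)*(a + 1)*(a - 5)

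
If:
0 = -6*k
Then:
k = 0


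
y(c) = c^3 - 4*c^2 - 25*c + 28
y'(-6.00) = 131.00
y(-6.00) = -182.00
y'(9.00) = 146.00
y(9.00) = 208.00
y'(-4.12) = 58.88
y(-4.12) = -6.83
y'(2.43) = -26.73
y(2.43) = -42.02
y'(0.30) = -27.13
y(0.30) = 20.17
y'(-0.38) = -21.53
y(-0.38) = 36.87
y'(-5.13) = 94.99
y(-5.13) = -84.02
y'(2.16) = -28.28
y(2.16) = -34.58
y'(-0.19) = -23.37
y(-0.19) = 32.60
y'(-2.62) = 16.55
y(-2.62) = 48.06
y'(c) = 3*c^2 - 8*c - 25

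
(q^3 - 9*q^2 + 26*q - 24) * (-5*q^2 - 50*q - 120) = -5*q^5 - 5*q^4 + 200*q^3 - 100*q^2 - 1920*q + 2880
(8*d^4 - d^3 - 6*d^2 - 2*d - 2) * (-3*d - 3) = -24*d^5 - 21*d^4 + 21*d^3 + 24*d^2 + 12*d + 6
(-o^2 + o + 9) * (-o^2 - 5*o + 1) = o^4 + 4*o^3 - 15*o^2 - 44*o + 9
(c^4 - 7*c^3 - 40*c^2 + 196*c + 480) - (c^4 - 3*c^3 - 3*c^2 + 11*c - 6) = -4*c^3 - 37*c^2 + 185*c + 486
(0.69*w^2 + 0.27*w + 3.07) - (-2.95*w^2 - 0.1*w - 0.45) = 3.64*w^2 + 0.37*w + 3.52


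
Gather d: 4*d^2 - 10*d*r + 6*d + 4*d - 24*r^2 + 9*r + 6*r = 4*d^2 + d*(10 - 10*r) - 24*r^2 + 15*r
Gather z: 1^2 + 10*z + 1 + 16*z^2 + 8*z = 16*z^2 + 18*z + 2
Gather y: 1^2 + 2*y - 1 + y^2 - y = y^2 + y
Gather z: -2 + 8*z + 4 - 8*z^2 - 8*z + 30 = 32 - 8*z^2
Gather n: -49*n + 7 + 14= 21 - 49*n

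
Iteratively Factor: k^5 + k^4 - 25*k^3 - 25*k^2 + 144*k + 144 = (k + 4)*(k^4 - 3*k^3 - 13*k^2 + 27*k + 36) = (k - 4)*(k + 4)*(k^3 + k^2 - 9*k - 9) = (k - 4)*(k + 1)*(k + 4)*(k^2 - 9) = (k - 4)*(k - 3)*(k + 1)*(k + 4)*(k + 3)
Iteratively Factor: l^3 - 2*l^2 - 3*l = (l + 1)*(l^2 - 3*l) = (l - 3)*(l + 1)*(l)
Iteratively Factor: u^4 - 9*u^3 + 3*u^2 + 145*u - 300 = (u - 5)*(u^3 - 4*u^2 - 17*u + 60) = (u - 5)*(u - 3)*(u^2 - u - 20) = (u - 5)*(u - 3)*(u + 4)*(u - 5)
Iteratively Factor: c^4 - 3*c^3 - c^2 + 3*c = (c - 3)*(c^3 - c) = c*(c - 3)*(c^2 - 1) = c*(c - 3)*(c - 1)*(c + 1)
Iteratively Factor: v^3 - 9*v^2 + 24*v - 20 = (v - 2)*(v^2 - 7*v + 10) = (v - 5)*(v - 2)*(v - 2)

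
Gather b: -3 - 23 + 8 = -18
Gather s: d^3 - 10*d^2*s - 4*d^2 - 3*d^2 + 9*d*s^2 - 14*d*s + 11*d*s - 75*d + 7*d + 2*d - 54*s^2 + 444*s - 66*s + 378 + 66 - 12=d^3 - 7*d^2 - 66*d + s^2*(9*d - 54) + s*(-10*d^2 - 3*d + 378) + 432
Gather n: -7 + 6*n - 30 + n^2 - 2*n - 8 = n^2 + 4*n - 45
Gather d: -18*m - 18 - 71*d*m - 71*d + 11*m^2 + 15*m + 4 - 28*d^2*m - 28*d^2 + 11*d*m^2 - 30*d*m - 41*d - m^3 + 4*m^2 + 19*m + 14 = d^2*(-28*m - 28) + d*(11*m^2 - 101*m - 112) - m^3 + 15*m^2 + 16*m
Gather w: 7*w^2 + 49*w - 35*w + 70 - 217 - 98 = 7*w^2 + 14*w - 245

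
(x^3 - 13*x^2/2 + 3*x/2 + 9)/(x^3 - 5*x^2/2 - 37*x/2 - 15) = (2*x - 3)/(2*x + 5)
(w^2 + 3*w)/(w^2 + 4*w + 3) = w/(w + 1)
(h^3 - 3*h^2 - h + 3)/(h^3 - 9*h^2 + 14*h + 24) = (h^2 - 4*h + 3)/(h^2 - 10*h + 24)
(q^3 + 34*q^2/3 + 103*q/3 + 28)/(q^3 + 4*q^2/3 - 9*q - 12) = (q + 7)/(q - 3)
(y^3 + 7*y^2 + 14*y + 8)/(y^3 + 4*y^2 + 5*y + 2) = (y + 4)/(y + 1)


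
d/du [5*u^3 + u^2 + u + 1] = 15*u^2 + 2*u + 1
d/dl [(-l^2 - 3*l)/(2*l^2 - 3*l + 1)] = (9*l^2 - 2*l - 3)/(4*l^4 - 12*l^3 + 13*l^2 - 6*l + 1)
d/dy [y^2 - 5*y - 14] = 2*y - 5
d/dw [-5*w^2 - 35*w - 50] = -10*w - 35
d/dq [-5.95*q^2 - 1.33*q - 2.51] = -11.9*q - 1.33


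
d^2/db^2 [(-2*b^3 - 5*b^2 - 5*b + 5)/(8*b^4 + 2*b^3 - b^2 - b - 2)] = 2*(-128*b^9 - 960*b^8 - 2208*b^7 + 2384*b^6 + 624*b^5 - 1368*b^4 - 1108*b^3 + 363*b^2 + 81*b - 15)/(512*b^12 + 384*b^11 - 96*b^10 - 280*b^9 - 468*b^8 - 150*b^7 + 107*b^6 + 123*b^5 + 111*b^4 + 11*b^3 - 18*b^2 - 12*b - 8)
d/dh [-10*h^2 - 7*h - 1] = -20*h - 7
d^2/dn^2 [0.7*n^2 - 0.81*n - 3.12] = 1.40000000000000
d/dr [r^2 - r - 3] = 2*r - 1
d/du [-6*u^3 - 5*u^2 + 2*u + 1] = -18*u^2 - 10*u + 2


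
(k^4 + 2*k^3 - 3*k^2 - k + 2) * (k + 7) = k^5 + 9*k^4 + 11*k^3 - 22*k^2 - 5*k + 14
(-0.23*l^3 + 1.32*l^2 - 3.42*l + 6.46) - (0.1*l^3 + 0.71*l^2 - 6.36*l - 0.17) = -0.33*l^3 + 0.61*l^2 + 2.94*l + 6.63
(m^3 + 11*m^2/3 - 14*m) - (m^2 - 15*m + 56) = m^3 + 8*m^2/3 + m - 56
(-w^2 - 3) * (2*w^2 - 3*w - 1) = -2*w^4 + 3*w^3 - 5*w^2 + 9*w + 3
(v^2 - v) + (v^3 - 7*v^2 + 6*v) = v^3 - 6*v^2 + 5*v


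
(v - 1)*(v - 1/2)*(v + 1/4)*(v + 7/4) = v^4 + v^3/2 - 33*v^2/16 + 11*v/32 + 7/32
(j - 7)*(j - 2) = j^2 - 9*j + 14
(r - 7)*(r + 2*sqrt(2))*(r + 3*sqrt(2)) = r^3 - 7*r^2 + 5*sqrt(2)*r^2 - 35*sqrt(2)*r + 12*r - 84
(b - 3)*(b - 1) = b^2 - 4*b + 3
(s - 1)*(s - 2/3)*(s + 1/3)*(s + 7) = s^4 + 17*s^3/3 - 83*s^2/9 + s + 14/9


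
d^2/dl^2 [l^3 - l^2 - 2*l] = 6*l - 2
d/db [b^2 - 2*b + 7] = 2*b - 2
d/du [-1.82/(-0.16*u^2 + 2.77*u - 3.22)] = (5.0414 - 0.5824*u)/(0.16*u^2 - 2.77*u + 3.22)^2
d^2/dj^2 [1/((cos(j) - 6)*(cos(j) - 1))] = (-4*sin(j)^4 + 27*sin(j)^2 - 273*cos(j)/4 + 21*cos(3*j)/4 + 63)/((cos(j) - 6)^3*(cos(j) - 1)^3)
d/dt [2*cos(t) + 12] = -2*sin(t)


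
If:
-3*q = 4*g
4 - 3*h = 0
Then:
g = -3*q/4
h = 4/3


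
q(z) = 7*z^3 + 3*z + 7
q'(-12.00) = 3027.00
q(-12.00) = -12125.00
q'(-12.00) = 3027.00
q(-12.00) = -12125.00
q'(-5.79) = 707.01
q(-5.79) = -1369.10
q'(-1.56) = 54.11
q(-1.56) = -24.25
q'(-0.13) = 3.35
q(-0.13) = 6.59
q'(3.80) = 306.24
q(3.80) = 402.50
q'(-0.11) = 3.25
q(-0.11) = 6.66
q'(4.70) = 466.89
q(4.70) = 747.86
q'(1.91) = 79.61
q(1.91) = 61.51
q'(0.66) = 12.15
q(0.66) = 10.99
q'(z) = 21*z^2 + 3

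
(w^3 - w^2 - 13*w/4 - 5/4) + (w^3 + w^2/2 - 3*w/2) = 2*w^3 - w^2/2 - 19*w/4 - 5/4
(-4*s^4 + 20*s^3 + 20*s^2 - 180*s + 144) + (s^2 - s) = -4*s^4 + 20*s^3 + 21*s^2 - 181*s + 144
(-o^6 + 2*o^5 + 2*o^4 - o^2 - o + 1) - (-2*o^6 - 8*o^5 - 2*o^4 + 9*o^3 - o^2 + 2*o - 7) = o^6 + 10*o^5 + 4*o^4 - 9*o^3 - 3*o + 8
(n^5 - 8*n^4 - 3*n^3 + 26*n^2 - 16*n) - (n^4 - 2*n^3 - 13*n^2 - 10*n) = n^5 - 9*n^4 - n^3 + 39*n^2 - 6*n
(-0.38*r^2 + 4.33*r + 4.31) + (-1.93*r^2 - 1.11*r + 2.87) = -2.31*r^2 + 3.22*r + 7.18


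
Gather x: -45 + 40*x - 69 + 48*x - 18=88*x - 132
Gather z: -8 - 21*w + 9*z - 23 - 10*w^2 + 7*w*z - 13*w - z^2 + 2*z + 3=-10*w^2 - 34*w - z^2 + z*(7*w + 11) - 28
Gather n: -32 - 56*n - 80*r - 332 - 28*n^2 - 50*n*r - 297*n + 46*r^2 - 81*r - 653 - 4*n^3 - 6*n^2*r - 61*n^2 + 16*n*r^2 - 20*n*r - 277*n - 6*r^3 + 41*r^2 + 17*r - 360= -4*n^3 + n^2*(-6*r - 89) + n*(16*r^2 - 70*r - 630) - 6*r^3 + 87*r^2 - 144*r - 1377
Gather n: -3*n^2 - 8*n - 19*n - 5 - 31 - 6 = -3*n^2 - 27*n - 42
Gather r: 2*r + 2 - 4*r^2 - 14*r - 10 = -4*r^2 - 12*r - 8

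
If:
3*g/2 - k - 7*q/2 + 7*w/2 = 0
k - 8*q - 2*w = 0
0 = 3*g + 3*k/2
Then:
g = -w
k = 2*w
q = 0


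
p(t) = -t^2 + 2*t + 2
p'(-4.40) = 10.80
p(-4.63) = -28.70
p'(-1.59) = 5.18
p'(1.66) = -1.32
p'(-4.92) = 11.84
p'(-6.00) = 14.00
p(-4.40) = -26.16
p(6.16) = -23.63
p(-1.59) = -3.71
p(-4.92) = -32.05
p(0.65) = 2.88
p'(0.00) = 2.00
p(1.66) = 2.56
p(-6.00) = -46.00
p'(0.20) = 1.60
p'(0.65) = 0.70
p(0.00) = 2.00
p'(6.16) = -10.32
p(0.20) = 2.36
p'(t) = 2 - 2*t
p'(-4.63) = 11.26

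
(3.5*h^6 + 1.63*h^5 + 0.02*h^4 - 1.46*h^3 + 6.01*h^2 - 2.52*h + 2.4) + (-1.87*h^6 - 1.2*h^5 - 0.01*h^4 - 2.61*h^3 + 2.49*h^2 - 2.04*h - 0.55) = 1.63*h^6 + 0.43*h^5 + 0.01*h^4 - 4.07*h^3 + 8.5*h^2 - 4.56*h + 1.85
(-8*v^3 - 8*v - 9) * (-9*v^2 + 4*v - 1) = 72*v^5 - 32*v^4 + 80*v^3 + 49*v^2 - 28*v + 9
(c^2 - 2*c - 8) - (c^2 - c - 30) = 22 - c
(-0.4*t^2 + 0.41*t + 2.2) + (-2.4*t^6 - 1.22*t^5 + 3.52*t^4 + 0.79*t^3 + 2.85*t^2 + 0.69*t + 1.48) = -2.4*t^6 - 1.22*t^5 + 3.52*t^4 + 0.79*t^3 + 2.45*t^2 + 1.1*t + 3.68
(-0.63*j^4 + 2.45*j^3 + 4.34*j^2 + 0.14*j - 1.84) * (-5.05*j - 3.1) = 3.1815*j^5 - 10.4195*j^4 - 29.512*j^3 - 14.161*j^2 + 8.858*j + 5.704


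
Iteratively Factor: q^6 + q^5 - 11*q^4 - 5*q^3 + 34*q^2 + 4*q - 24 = (q - 1)*(q^5 + 2*q^4 - 9*q^3 - 14*q^2 + 20*q + 24) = (q - 1)*(q + 3)*(q^4 - q^3 - 6*q^2 + 4*q + 8) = (q - 2)*(q - 1)*(q + 3)*(q^3 + q^2 - 4*q - 4) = (q - 2)^2*(q - 1)*(q + 3)*(q^2 + 3*q + 2) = (q - 2)^2*(q - 1)*(q + 1)*(q + 3)*(q + 2)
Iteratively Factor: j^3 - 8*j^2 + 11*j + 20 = (j - 5)*(j^2 - 3*j - 4) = (j - 5)*(j - 4)*(j + 1)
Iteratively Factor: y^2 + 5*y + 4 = (y + 4)*(y + 1)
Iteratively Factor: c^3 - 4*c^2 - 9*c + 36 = (c - 4)*(c^2 - 9) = (c - 4)*(c + 3)*(c - 3)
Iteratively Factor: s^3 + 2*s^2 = (s + 2)*(s^2) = s*(s + 2)*(s)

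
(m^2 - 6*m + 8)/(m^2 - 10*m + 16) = (m - 4)/(m - 8)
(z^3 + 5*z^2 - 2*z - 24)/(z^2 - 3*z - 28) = (z^2 + z - 6)/(z - 7)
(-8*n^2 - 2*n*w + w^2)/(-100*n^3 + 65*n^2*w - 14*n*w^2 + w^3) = (2*n + w)/(25*n^2 - 10*n*w + w^2)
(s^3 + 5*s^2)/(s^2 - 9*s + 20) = s^2*(s + 5)/(s^2 - 9*s + 20)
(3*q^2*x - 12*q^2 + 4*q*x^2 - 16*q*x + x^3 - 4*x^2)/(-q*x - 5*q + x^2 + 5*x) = (-3*q^2*x + 12*q^2 - 4*q*x^2 + 16*q*x - x^3 + 4*x^2)/(q*x + 5*q - x^2 - 5*x)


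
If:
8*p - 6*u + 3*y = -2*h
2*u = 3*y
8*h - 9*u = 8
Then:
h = 27*y/16 + 1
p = 21*y/64 - 1/4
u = 3*y/2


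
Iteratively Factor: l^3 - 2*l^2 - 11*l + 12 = (l + 3)*(l^2 - 5*l + 4) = (l - 1)*(l + 3)*(l - 4)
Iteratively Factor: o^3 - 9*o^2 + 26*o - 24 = (o - 4)*(o^2 - 5*o + 6) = (o - 4)*(o - 3)*(o - 2)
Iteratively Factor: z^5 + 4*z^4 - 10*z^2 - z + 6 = (z - 1)*(z^4 + 5*z^3 + 5*z^2 - 5*z - 6) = (z - 1)*(z + 2)*(z^3 + 3*z^2 - z - 3) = (z - 1)*(z + 2)*(z + 3)*(z^2 - 1) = (z - 1)^2*(z + 2)*(z + 3)*(z + 1)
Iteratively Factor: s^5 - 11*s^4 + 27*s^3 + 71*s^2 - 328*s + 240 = (s - 1)*(s^4 - 10*s^3 + 17*s^2 + 88*s - 240) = (s - 4)*(s - 1)*(s^3 - 6*s^2 - 7*s + 60) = (s - 4)^2*(s - 1)*(s^2 - 2*s - 15) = (s - 4)^2*(s - 1)*(s + 3)*(s - 5)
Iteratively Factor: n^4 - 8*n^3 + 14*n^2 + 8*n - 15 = (n - 1)*(n^3 - 7*n^2 + 7*n + 15) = (n - 5)*(n - 1)*(n^2 - 2*n - 3) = (n - 5)*(n - 1)*(n + 1)*(n - 3)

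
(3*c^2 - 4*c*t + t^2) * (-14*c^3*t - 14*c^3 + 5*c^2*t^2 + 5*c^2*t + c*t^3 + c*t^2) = -42*c^5*t - 42*c^5 + 71*c^4*t^2 + 71*c^4*t - 31*c^3*t^3 - 31*c^3*t^2 + c^2*t^4 + c^2*t^3 + c*t^5 + c*t^4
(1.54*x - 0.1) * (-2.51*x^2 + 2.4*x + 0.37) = -3.8654*x^3 + 3.947*x^2 + 0.3298*x - 0.037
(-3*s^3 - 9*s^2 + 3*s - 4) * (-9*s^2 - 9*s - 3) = 27*s^5 + 108*s^4 + 63*s^3 + 36*s^2 + 27*s + 12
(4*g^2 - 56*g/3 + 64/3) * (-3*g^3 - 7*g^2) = -12*g^5 + 28*g^4 + 200*g^3/3 - 448*g^2/3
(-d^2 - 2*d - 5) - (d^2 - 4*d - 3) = -2*d^2 + 2*d - 2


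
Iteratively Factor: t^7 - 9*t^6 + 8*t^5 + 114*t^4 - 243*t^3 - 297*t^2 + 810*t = (t + 2)*(t^6 - 11*t^5 + 30*t^4 + 54*t^3 - 351*t^2 + 405*t) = (t - 3)*(t + 2)*(t^5 - 8*t^4 + 6*t^3 + 72*t^2 - 135*t) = t*(t - 3)*(t + 2)*(t^4 - 8*t^3 + 6*t^2 + 72*t - 135) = t*(t - 3)^2*(t + 2)*(t^3 - 5*t^2 - 9*t + 45) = t*(t - 5)*(t - 3)^2*(t + 2)*(t^2 - 9) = t*(t - 5)*(t - 3)^3*(t + 2)*(t + 3)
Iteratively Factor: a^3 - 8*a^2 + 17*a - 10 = (a - 1)*(a^2 - 7*a + 10) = (a - 2)*(a - 1)*(a - 5)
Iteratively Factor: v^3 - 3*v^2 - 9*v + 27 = (v + 3)*(v^2 - 6*v + 9) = (v - 3)*(v + 3)*(v - 3)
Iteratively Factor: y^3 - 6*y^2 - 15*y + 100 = (y - 5)*(y^2 - y - 20) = (y - 5)*(y + 4)*(y - 5)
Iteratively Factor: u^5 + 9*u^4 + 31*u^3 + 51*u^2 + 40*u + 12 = (u + 3)*(u^4 + 6*u^3 + 13*u^2 + 12*u + 4) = (u + 1)*(u + 3)*(u^3 + 5*u^2 + 8*u + 4) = (u + 1)*(u + 2)*(u + 3)*(u^2 + 3*u + 2) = (u + 1)^2*(u + 2)*(u + 3)*(u + 2)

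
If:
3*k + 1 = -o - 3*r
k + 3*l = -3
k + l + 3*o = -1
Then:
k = -27*r/25 - 9/25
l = 9*r/25 - 22/25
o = 6*r/25 + 2/25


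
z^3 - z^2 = z^2*(z - 1)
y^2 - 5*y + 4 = (y - 4)*(y - 1)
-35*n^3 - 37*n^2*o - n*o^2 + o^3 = (-7*n + o)*(n + o)*(5*n + o)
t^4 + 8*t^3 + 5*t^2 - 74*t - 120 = (t - 3)*(t + 2)*(t + 4)*(t + 5)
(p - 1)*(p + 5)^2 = p^3 + 9*p^2 + 15*p - 25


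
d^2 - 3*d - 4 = (d - 4)*(d + 1)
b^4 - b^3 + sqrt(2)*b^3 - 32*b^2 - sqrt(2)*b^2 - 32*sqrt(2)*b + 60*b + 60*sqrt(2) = (b - 5)*(b - 2)*(b + 6)*(b + sqrt(2))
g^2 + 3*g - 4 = (g - 1)*(g + 4)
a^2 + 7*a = a*(a + 7)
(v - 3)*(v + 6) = v^2 + 3*v - 18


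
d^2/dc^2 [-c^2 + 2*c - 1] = -2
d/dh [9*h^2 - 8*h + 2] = 18*h - 8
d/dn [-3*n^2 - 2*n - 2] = -6*n - 2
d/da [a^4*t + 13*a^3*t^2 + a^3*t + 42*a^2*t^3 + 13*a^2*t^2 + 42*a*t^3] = t*(4*a^3 + 39*a^2*t + 3*a^2 + 84*a*t^2 + 26*a*t + 42*t^2)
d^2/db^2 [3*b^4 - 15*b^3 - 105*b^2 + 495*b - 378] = 36*b^2 - 90*b - 210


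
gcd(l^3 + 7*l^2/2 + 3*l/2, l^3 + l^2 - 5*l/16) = l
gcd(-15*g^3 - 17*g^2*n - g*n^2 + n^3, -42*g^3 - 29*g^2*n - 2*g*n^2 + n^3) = 3*g + n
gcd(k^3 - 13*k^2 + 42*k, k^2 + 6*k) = k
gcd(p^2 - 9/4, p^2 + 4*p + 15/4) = p + 3/2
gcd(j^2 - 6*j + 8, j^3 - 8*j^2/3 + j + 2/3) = j - 2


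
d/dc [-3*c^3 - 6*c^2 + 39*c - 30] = -9*c^2 - 12*c + 39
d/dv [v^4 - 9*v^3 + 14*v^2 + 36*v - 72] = 4*v^3 - 27*v^2 + 28*v + 36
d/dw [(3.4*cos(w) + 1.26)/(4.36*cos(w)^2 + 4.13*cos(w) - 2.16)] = (14.824*cos(w)^2 + 10.9872*cos(w) + 12.5478)*sin(w)/(19.0096*cos(w)^4 + 36.0136*cos(w)^3 - 1.77830000000001*cos(w)^2 - 17.8416*cos(w) + 4.6656)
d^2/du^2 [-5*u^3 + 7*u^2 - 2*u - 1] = 14 - 30*u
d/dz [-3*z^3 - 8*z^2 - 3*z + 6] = -9*z^2 - 16*z - 3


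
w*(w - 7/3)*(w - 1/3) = w^3 - 8*w^2/3 + 7*w/9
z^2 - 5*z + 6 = (z - 3)*(z - 2)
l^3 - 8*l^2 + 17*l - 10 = (l - 5)*(l - 2)*(l - 1)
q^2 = q^2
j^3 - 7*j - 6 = (j - 3)*(j + 1)*(j + 2)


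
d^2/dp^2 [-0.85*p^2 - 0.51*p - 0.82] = -1.70000000000000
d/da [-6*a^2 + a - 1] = 1 - 12*a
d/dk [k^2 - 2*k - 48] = 2*k - 2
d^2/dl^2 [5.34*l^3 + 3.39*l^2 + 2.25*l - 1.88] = 32.04*l + 6.78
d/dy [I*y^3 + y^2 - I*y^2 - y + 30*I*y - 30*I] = 3*I*y^2 + 2*y*(1 - I) - 1 + 30*I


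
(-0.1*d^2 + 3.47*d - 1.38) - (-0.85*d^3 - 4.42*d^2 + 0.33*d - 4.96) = 0.85*d^3 + 4.32*d^2 + 3.14*d + 3.58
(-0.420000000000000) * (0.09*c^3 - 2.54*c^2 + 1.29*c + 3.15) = -0.0378*c^3 + 1.0668*c^2 - 0.5418*c - 1.323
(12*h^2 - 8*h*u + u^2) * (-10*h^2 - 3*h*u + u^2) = -120*h^4 + 44*h^3*u + 26*h^2*u^2 - 11*h*u^3 + u^4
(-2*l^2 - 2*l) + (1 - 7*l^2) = -9*l^2 - 2*l + 1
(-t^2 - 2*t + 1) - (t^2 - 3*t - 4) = -2*t^2 + t + 5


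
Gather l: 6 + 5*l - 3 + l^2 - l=l^2 + 4*l + 3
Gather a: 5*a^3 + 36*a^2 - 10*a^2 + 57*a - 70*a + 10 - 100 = 5*a^3 + 26*a^2 - 13*a - 90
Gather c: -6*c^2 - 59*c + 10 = -6*c^2 - 59*c + 10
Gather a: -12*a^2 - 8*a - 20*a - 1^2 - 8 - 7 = -12*a^2 - 28*a - 16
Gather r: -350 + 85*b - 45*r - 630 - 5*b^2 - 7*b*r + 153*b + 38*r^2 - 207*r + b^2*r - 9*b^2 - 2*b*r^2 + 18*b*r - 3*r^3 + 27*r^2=-14*b^2 + 238*b - 3*r^3 + r^2*(65 - 2*b) + r*(b^2 + 11*b - 252) - 980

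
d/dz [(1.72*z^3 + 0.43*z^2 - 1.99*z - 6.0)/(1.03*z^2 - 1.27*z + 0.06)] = (1.7716*z^4 - 4.3688*z^3 + 1.8132*z^2 + 12.4116*z - 7.7394)/(1.0609*z^4 - 2.6162*z^3 + 1.7365*z^2 - 0.1524*z + 0.0036)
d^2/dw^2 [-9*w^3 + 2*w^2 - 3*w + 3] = 4 - 54*w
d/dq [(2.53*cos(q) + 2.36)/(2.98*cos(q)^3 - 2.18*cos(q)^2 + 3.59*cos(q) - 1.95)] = (15.0788*cos(q)^3 + 15.583*cos(q)^2 - 10.2896*cos(q) + 13.4059)*sin(q)/(8.8804*cos(q)^6 - 12.9928*cos(q)^5 + 26.1488*cos(q)^4 - 27.2744*cos(q)^3 + 21.3901*cos(q)^2 - 14.001*cos(q) + 3.8025)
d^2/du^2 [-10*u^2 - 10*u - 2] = -20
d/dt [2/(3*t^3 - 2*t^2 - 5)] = 2*t*(4 - 9*t)/(-3*t^3 + 2*t^2 + 5)^2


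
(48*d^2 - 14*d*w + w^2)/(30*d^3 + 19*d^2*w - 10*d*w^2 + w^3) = (-8*d + w)/(-5*d^2 - 4*d*w + w^2)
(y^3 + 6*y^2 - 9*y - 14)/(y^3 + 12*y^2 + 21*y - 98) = (y + 1)/(y + 7)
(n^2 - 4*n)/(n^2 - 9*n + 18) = n*(n - 4)/(n^2 - 9*n + 18)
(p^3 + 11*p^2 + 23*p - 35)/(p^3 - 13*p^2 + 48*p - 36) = (p^2 + 12*p + 35)/(p^2 - 12*p + 36)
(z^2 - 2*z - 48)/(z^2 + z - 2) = (z^2 - 2*z - 48)/(z^2 + z - 2)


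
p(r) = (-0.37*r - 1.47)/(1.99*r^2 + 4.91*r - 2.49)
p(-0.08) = 0.50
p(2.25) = -0.12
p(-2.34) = 0.20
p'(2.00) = 0.10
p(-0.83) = 0.22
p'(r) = (-3.98*r - 4.91)*(-0.37*r - 1.47)/(1.99*r^2 + 4.91*r - 2.49)^2 - 0.37/(1.99*r^2 + 4.91*r - 2.49) = (0.7363*r^2 + 5.8506*r + 8.139)/(3.9601*r^4 + 19.5418*r^3 + 14.1979*r^2 - 24.4518*r + 6.2001)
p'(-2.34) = -0.16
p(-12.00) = 0.01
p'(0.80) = 1.81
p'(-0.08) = 0.93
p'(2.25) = 0.07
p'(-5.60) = -0.00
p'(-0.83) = 0.14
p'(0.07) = 1.87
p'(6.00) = 0.01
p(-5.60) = 0.02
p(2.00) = -0.14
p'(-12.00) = 0.00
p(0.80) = -0.65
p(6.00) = -0.04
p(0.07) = 0.70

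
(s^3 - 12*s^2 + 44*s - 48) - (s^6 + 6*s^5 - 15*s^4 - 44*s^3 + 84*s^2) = -s^6 - 6*s^5 + 15*s^4 + 45*s^3 - 96*s^2 + 44*s - 48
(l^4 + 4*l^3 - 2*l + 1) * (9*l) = 9*l^5 + 36*l^4 - 18*l^2 + 9*l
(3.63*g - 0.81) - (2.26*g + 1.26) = 1.37*g - 2.07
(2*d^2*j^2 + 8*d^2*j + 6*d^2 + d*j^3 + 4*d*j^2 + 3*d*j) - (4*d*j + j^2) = 2*d^2*j^2 + 8*d^2*j + 6*d^2 + d*j^3 + 4*d*j^2 - d*j - j^2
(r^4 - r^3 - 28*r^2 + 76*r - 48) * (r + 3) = r^5 + 2*r^4 - 31*r^3 - 8*r^2 + 180*r - 144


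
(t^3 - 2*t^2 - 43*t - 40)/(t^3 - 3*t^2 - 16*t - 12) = (t^2 - 3*t - 40)/(t^2 - 4*t - 12)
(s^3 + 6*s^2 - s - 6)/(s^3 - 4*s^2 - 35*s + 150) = (s^2 - 1)/(s^2 - 10*s + 25)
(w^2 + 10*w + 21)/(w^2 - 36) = (w^2 + 10*w + 21)/(w^2 - 36)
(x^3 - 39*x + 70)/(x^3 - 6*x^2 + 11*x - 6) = (x^2 + 2*x - 35)/(x^2 - 4*x + 3)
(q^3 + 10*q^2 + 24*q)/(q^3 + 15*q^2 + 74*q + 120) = q/(q + 5)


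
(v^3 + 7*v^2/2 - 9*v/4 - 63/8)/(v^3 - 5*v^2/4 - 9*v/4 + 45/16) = 2*(2*v + 7)/(4*v - 5)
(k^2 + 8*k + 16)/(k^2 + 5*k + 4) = (k + 4)/(k + 1)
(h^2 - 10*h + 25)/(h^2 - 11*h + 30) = (h - 5)/(h - 6)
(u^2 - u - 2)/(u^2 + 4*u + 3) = (u - 2)/(u + 3)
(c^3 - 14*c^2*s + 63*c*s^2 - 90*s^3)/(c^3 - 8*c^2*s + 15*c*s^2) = (c - 6*s)/c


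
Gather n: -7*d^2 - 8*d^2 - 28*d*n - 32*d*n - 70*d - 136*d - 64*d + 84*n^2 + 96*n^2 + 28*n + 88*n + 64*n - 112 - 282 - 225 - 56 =-15*d^2 - 270*d + 180*n^2 + n*(180 - 60*d) - 675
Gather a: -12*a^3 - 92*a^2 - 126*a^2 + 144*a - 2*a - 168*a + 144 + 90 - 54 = -12*a^3 - 218*a^2 - 26*a + 180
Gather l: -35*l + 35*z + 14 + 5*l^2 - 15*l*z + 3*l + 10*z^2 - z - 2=5*l^2 + l*(-15*z - 32) + 10*z^2 + 34*z + 12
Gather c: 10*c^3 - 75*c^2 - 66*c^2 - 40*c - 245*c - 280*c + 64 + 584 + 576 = 10*c^3 - 141*c^2 - 565*c + 1224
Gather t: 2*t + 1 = 2*t + 1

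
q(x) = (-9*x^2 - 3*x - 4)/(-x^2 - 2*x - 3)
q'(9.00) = 0.16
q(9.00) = 7.45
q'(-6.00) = 0.36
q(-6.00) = 11.48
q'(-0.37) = -2.43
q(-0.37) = 1.72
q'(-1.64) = -5.87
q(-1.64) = 9.66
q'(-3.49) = 0.34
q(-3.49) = 12.58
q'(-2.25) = -2.09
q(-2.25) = 12.02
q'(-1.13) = -7.82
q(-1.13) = 6.00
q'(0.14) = 0.71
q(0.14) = 1.39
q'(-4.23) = 0.48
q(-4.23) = 12.25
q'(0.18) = 0.85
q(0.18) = 1.42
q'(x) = (-18*x - 3)/(-x^2 - 2*x - 3) + (2*x + 2)*(-9*x^2 - 3*x - 4)/(-x^2 - 2*x - 3)^2 = (15*x^2 + 46*x + 1)/(x^4 + 4*x^3 + 10*x^2 + 12*x + 9)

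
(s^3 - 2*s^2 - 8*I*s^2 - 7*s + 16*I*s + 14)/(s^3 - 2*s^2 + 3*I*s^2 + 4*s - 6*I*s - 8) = (s - 7*I)/(s + 4*I)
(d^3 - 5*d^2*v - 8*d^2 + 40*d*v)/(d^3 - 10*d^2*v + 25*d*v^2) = (8 - d)/(-d + 5*v)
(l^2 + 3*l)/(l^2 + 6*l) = (l + 3)/(l + 6)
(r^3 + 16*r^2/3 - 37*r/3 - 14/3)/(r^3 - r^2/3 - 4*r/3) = (-3*r^3 - 16*r^2 + 37*r + 14)/(r*(-3*r^2 + r + 4))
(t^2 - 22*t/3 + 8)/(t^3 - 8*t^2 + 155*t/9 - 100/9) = 3*(t - 6)/(3*t^2 - 20*t + 25)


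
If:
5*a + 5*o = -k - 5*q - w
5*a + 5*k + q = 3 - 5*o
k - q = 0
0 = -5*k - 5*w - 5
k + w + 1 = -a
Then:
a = 0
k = 2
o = -9/5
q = 2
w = -3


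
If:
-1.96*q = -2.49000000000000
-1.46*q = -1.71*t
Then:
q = 1.27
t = 1.08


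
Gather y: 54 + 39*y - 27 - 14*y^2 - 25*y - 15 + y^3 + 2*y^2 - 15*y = y^3 - 12*y^2 - y + 12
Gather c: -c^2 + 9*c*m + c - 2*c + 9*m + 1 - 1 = -c^2 + c*(9*m - 1) + 9*m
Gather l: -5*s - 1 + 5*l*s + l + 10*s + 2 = l*(5*s + 1) + 5*s + 1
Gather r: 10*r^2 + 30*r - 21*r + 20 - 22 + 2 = 10*r^2 + 9*r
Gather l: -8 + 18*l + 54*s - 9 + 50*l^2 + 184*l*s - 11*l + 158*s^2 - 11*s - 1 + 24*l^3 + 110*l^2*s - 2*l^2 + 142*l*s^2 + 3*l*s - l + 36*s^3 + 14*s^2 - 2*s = 24*l^3 + l^2*(110*s + 48) + l*(142*s^2 + 187*s + 6) + 36*s^3 + 172*s^2 + 41*s - 18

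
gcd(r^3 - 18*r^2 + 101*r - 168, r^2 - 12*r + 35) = r - 7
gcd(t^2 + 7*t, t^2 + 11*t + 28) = t + 7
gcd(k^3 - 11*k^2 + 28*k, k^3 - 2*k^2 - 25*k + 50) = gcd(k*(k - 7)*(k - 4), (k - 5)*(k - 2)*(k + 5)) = 1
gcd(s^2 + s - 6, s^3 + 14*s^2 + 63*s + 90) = s + 3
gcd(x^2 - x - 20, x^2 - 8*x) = 1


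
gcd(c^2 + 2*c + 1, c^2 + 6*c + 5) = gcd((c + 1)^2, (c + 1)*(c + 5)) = c + 1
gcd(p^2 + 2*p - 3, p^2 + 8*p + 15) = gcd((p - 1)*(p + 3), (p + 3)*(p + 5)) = p + 3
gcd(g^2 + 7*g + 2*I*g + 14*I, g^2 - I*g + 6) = g + 2*I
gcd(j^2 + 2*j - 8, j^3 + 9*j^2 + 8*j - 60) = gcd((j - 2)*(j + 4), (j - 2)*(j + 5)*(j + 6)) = j - 2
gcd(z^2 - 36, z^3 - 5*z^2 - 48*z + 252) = z - 6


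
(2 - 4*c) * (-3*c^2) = 12*c^3 - 6*c^2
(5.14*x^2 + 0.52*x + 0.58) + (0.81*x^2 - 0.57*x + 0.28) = 5.95*x^2 - 0.0499999999999999*x + 0.86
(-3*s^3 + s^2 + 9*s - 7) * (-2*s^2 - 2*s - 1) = 6*s^5 + 4*s^4 - 17*s^3 - 5*s^2 + 5*s + 7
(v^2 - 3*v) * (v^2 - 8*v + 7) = v^4 - 11*v^3 + 31*v^2 - 21*v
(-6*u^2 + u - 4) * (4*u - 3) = -24*u^3 + 22*u^2 - 19*u + 12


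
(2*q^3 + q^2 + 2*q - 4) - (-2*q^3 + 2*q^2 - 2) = 4*q^3 - q^2 + 2*q - 2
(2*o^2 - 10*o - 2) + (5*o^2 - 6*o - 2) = 7*o^2 - 16*o - 4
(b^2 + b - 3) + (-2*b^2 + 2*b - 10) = -b^2 + 3*b - 13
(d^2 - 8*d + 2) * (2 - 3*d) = -3*d^3 + 26*d^2 - 22*d + 4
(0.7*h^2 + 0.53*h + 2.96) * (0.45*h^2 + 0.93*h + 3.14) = 0.315*h^4 + 0.8895*h^3 + 4.0229*h^2 + 4.417*h + 9.2944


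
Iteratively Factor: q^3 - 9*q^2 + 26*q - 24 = (q - 3)*(q^2 - 6*q + 8) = (q - 4)*(q - 3)*(q - 2)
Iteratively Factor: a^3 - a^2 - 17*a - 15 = (a + 1)*(a^2 - 2*a - 15) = (a - 5)*(a + 1)*(a + 3)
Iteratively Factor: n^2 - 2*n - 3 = (n + 1)*(n - 3)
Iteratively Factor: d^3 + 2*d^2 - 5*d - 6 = (d + 3)*(d^2 - d - 2) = (d - 2)*(d + 3)*(d + 1)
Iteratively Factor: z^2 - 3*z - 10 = (z - 5)*(z + 2)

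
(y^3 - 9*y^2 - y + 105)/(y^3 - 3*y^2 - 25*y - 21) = (y - 5)/(y + 1)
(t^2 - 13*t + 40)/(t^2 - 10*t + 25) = (t - 8)/(t - 5)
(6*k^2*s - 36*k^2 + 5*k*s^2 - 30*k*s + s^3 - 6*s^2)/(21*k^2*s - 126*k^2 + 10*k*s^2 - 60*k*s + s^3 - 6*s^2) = (2*k + s)/(7*k + s)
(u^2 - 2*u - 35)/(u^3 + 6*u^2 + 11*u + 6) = (u^2 - 2*u - 35)/(u^3 + 6*u^2 + 11*u + 6)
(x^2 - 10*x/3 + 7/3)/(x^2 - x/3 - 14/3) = (x - 1)/(x + 2)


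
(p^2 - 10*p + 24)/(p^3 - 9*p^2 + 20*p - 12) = (p - 4)/(p^2 - 3*p + 2)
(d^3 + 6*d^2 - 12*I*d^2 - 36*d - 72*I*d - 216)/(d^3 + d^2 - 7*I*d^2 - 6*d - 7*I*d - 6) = (d^2 + 6*d*(1 - I) - 36*I)/(d^2 + d*(1 - I) - I)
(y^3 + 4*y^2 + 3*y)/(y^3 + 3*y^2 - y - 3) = y/(y - 1)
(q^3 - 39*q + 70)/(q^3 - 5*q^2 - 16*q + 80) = (q^2 + 5*q - 14)/(q^2 - 16)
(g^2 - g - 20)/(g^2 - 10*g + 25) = (g + 4)/(g - 5)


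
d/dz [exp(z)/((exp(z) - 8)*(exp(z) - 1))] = (8 - exp(2*z))*exp(z)/(exp(4*z) - 18*exp(3*z) + 97*exp(2*z) - 144*exp(z) + 64)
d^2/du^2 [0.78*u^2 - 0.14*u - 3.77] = 1.56000000000000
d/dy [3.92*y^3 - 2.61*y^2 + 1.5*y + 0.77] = 11.76*y^2 - 5.22*y + 1.5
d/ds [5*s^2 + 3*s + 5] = 10*s + 3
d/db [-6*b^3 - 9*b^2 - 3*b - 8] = -18*b^2 - 18*b - 3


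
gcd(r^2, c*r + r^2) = r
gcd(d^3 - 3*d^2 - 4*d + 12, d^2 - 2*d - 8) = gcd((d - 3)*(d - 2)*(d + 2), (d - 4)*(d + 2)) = d + 2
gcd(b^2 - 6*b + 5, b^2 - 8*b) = 1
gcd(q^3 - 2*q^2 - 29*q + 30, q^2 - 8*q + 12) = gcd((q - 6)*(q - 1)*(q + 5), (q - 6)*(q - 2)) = q - 6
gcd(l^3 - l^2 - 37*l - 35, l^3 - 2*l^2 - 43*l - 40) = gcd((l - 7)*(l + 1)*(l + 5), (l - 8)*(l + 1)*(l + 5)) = l^2 + 6*l + 5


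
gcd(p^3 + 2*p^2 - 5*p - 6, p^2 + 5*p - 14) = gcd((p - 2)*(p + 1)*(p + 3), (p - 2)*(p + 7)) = p - 2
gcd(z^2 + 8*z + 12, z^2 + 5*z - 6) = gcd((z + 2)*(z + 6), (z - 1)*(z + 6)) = z + 6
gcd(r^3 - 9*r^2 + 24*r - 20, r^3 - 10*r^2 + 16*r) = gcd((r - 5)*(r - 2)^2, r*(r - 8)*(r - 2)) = r - 2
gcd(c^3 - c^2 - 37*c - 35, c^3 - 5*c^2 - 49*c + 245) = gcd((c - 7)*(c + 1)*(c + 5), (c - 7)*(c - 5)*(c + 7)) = c - 7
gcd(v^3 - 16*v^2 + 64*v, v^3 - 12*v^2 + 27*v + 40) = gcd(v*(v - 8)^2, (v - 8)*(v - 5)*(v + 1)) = v - 8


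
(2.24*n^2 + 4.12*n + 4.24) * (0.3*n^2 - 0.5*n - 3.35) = 0.672*n^4 + 0.116*n^3 - 8.292*n^2 - 15.922*n - 14.204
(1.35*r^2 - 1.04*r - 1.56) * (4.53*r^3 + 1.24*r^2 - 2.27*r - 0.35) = 6.1155*r^5 - 3.0372*r^4 - 11.4209*r^3 - 0.0461*r^2 + 3.9052*r + 0.546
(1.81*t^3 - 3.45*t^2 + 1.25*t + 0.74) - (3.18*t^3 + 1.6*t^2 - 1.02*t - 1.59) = -1.37*t^3 - 5.05*t^2 + 2.27*t + 2.33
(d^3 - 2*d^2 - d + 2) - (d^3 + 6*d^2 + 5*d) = -8*d^2 - 6*d + 2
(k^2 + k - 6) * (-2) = -2*k^2 - 2*k + 12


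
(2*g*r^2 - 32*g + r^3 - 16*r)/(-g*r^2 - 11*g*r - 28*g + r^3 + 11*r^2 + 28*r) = (2*g*r - 8*g + r^2 - 4*r)/(-g*r - 7*g + r^2 + 7*r)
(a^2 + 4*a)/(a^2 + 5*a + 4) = a/(a + 1)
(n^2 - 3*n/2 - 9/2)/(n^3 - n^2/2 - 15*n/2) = (2*n + 3)/(n*(2*n + 5))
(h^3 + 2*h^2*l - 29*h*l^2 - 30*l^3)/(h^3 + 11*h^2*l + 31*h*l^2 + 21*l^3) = (h^2 + h*l - 30*l^2)/(h^2 + 10*h*l + 21*l^2)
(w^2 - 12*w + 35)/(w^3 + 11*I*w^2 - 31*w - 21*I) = (w^2 - 12*w + 35)/(w^3 + 11*I*w^2 - 31*w - 21*I)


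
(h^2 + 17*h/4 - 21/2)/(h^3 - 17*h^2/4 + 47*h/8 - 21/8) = 2*(h + 6)/(2*h^2 - 5*h + 3)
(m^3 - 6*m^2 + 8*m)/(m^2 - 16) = m*(m - 2)/(m + 4)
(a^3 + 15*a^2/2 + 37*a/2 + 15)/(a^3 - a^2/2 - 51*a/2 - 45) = (a + 2)/(a - 6)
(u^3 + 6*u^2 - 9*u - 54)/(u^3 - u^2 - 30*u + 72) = (u + 3)/(u - 4)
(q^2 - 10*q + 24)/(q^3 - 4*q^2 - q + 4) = (q - 6)/(q^2 - 1)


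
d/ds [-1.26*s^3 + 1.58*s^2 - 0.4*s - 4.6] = -3.78*s^2 + 3.16*s - 0.4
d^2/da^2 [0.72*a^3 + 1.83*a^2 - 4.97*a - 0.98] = 4.32*a + 3.66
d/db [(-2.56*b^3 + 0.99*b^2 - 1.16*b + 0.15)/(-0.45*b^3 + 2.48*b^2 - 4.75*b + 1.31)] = (-4.44089209850063e-16*b^5 - 5.9033*b^4 + 23.276*b^3 - 11.684*b^2 + 1.8498*b - 0.8071)/(0.2025*b^6 - 2.232*b^5 + 10.4254*b^4 - 24.739*b^3 + 29.0601*b^2 - 12.445*b + 1.7161)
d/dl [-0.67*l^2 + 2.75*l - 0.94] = 2.75 - 1.34*l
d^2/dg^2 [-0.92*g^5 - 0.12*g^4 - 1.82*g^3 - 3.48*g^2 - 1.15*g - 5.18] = -18.4*g^3 - 1.44*g^2 - 10.92*g - 6.96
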